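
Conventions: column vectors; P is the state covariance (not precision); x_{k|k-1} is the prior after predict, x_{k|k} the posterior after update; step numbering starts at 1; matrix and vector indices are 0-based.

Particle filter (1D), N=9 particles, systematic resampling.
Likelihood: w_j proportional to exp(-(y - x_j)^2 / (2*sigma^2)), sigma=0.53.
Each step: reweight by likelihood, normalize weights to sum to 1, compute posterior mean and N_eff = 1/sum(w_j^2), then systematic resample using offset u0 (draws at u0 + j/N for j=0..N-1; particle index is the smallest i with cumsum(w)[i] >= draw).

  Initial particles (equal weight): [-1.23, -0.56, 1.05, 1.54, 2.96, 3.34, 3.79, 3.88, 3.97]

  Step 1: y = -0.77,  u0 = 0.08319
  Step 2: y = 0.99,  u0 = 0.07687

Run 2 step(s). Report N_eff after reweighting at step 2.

N_eff = 5.0891

step 1: w=[0.4253, 0.5730, 0.0017, 0.0000, 0.0000, 0.0000, 0.0000, 0.0000, 0.0000]  mean=-0.8421  Neff=1.9640  idx=[0, 0, 0, 0, 1, 1, 1, 1, 1]
step 2: w=[0.0022, 0.0022, 0.0022, 0.0022, 0.1982, 0.1982, 0.1982, 0.1982, 0.1982]  mean=-0.5659  Neff=5.0891  idx=[4, 4, 5, 6, 6, 7, 7, 8, 8]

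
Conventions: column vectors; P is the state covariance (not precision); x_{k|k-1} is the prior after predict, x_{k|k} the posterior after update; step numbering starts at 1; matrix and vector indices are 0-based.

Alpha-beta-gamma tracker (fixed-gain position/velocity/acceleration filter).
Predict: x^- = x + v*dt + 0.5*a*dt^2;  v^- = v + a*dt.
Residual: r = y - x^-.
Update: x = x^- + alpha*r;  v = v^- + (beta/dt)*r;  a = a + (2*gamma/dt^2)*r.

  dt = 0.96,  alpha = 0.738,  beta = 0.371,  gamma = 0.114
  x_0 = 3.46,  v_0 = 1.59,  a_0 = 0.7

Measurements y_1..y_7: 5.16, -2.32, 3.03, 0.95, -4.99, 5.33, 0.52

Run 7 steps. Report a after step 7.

step 1: x_pred=5.3090  r=-0.1490  x^+=5.1990  v^+=2.2044  a^+=0.6631
step 2: x_pred=7.6209  r=-9.9409  x^+=0.2845  v^+=-1.0007  a^+=-1.7962
step 3: x_pred=-1.5038  r=4.5338  x^+=1.8421  v^+=-0.9729  a^+=-0.6745
step 4: x_pred=0.5974  r=0.3526  x^+=0.8576  v^+=-1.4841  a^+=-0.5873
step 5: x_pred=-0.8378  r=-4.1522  x^+=-3.9021  v^+=-3.6526  a^+=-1.6145
step 6: x_pred=-8.1526  r=13.4826  x^+=1.7976  v^+=0.0079  a^+=1.7210
step 7: x_pred=2.5982  r=-2.0782  x^+=1.0645  v^+=0.8569  a^+=1.2069

a_post = 1.2069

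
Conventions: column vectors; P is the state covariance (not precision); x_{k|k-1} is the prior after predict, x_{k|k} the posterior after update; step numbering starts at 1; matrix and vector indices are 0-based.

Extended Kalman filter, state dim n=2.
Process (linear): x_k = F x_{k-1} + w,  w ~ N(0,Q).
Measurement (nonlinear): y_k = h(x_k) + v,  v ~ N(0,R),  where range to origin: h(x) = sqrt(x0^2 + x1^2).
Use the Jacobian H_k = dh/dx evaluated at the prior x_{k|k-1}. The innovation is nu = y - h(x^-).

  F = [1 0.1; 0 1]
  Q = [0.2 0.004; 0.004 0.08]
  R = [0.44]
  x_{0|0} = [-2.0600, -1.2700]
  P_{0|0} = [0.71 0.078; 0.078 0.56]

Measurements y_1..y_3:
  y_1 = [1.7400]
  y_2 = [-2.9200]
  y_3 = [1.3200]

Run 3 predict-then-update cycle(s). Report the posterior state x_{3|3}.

step 1: x^-=[-2.1870, -1.2700]  P^-=[0.9312 0.1380; 0.1380 0.6400]  H_jac=[-0.8648 -0.5022]  S=[1.4176]  K=[-0.6169; -0.3109]  nu=[-0.7890]  x^+=[-1.7002, -1.0247]  P^+=[0.3917 -0.1339; -0.1339 0.5030]
step 2: x^-=[-1.8027, -1.0247]  P^-=[0.5699 -0.0796; -0.0796 0.5830]  H_jac=[-0.8694 -0.4942]  S=[0.9447]  K=[-0.4828; -0.2317]  nu=[-4.9936]  x^+=[0.6083, 0.1323]  P^+=[0.3497 -0.1853; -0.1853 0.5323]
step 3: x^-=[0.6215, 0.1323]  P^-=[0.5179 -0.1281; -0.1281 0.6123]  H_jac=[0.9781 0.2082]  S=[0.9099]  K=[0.5275; 0.0025]  nu=[0.6846]  x^+=[0.9826, 0.1340]  P^+=[0.2648 -0.1292; -0.1292 0.6123]

x_post = [0.9826, 0.1340]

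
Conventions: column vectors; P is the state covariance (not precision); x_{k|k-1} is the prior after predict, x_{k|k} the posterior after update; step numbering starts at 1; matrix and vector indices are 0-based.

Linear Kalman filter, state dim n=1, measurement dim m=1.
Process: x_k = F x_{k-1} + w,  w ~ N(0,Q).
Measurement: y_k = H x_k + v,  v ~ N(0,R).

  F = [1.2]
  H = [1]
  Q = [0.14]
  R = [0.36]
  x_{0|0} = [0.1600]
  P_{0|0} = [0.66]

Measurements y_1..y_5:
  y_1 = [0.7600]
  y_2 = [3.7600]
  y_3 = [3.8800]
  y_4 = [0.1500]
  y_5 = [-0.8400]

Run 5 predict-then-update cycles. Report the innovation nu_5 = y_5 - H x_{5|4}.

step 1: x^-=[0.1920]  P^-=[1.0904]  S=[1.4504]  K=[0.7518]  nu=[0.5680]  x^+=[0.6190]  P^+=[0.2706]
step 2: x^-=[0.7428]  P^-=[0.5297]  S=[0.8897]  K=[0.5954]  nu=[3.0172]  x^+=[2.5392]  P^+=[0.2143]
step 3: x^-=[3.0470]  P^-=[0.4486]  S=[0.8086]  K=[0.5548]  nu=[0.8330]  x^+=[3.5092]  P^+=[0.1997]
step 4: x^-=[4.2110]  P^-=[0.4276]  S=[0.7876]  K=[0.5429]  nu=[-4.0610]  x^+=[2.0062]  P^+=[0.1955]
step 5: x^-=[2.4074]  P^-=[0.4215]  S=[0.7815]  K=[0.5393]  nu=[-3.2474]  x^+=[0.6560]  P^+=[0.1942]

innov = [-3.2474]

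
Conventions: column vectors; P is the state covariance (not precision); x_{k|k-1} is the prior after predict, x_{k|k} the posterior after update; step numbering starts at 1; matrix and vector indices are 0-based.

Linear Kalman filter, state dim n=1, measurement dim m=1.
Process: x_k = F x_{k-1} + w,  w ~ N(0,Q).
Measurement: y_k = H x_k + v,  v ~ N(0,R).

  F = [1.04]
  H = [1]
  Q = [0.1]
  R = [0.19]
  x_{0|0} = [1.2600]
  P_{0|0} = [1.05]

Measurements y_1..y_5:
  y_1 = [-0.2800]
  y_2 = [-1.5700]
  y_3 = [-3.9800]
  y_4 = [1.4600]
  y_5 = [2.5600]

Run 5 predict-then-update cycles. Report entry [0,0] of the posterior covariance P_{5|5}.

step 1: x^-=[1.3104]  P^-=[1.2357]  S=[1.4257]  K=[0.8667]  nu=[-1.5904]  x^+=[-0.0680]  P^+=[0.1647]
step 2: x^-=[-0.0708]  P^-=[0.2781]  S=[0.4681]  K=[0.5941]  nu=[-1.4992]  x^+=[-0.9615]  P^+=[0.1129]
step 3: x^-=[-0.9999]  P^-=[0.2221]  S=[0.4121]  K=[0.5389]  nu=[-2.9801]  x^+=[-2.6060]  P^+=[0.1024]
step 4: x^-=[-2.7103]  P^-=[0.2108]  S=[0.4008]  K=[0.5259]  nu=[4.1703]  x^+=[-0.5171]  P^+=[0.0999]
step 5: x^-=[-0.5378]  P^-=[0.2081]  S=[0.3981]  K=[0.5227]  nu=[3.0978]  x^+=[1.0814]  P^+=[0.0993]

P_post[0,0] = 0.0993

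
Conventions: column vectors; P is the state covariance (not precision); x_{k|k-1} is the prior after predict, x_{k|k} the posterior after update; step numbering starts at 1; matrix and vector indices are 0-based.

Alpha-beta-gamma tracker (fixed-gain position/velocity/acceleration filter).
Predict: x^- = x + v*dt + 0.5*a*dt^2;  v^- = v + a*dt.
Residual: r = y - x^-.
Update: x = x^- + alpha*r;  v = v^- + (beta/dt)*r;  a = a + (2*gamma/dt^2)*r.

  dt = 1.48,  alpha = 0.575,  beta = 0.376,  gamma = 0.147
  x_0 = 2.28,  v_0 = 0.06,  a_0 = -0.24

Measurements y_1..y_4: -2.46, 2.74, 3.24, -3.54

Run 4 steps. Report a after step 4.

a_post = -0.1058

step 1: x_pred=2.1060  r=-4.5660  x^+=-0.5195  v^+=-1.4552  a^+=-0.8529
step 2: x_pred=-3.6072  r=6.3472  x^+=0.0424  v^+=-1.1049  a^+=-0.0009
step 3: x_pred=-1.5938  r=4.8338  x^+=1.1856  v^+=0.1218  a^+=0.6479
step 4: x_pred=2.0755  r=-5.6155  x^+=-1.1534  v^+=-0.3460  a^+=-0.1058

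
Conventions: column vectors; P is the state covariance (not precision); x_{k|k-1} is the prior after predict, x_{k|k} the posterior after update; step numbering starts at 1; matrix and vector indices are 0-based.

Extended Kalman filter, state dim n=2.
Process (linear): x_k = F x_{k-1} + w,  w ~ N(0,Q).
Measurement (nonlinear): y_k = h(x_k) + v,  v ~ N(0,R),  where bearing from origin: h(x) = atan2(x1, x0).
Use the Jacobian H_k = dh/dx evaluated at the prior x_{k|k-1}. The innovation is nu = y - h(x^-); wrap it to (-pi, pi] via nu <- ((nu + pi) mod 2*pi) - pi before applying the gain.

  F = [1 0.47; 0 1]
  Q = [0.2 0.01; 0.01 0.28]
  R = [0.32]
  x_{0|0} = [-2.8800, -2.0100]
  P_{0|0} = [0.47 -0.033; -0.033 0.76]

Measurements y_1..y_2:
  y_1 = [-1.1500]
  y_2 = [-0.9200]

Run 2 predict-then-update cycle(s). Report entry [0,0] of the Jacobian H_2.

step 1: x^-=[-3.8247, -2.0100]  P^-=[0.8069 0.3342; 0.3342 1.0400]  H_jac=[0.1077 -0.2049]  S=[0.3583]  K=[0.0514; -0.4943]  nu=[1.5077]  x^+=[-3.7472, -2.7553]  P^+=[0.8059 0.3433; 0.3433 0.9525]
step 2: x^-=[-5.0422, -2.7553]  P^-=[1.5390 0.8010; 0.8010 1.2325]  H_jac=[0.0835 -0.1527]  S=[0.3390]  K=[0.0180; -0.3580]  nu=[1.7215]  x^+=[-5.0112, -3.3716]  P^+=[1.5389 0.8031; 0.8031 1.1890]

H_jac[0,0] = 0.0835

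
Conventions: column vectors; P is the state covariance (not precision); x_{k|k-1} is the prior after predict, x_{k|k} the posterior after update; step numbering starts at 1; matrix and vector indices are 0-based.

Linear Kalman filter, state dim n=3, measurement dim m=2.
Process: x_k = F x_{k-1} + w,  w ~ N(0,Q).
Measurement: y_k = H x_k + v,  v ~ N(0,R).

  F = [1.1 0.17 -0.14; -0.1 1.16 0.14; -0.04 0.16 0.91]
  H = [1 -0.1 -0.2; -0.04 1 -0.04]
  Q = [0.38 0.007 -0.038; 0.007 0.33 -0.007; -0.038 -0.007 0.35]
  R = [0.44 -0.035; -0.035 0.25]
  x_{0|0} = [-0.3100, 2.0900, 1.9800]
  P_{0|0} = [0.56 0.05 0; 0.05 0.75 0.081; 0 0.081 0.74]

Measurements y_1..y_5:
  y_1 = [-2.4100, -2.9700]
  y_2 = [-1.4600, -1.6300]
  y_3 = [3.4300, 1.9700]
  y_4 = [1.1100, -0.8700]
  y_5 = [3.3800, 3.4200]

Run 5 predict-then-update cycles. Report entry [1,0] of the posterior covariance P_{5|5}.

step 1: x^-=[-0.2629, 2.7326, 2.1486]  P^-=[1.1086 0.1305 -0.1173; 0.1305 1.3740 0.3129; -0.1173 0.3129 1.0058]  S=[1.6359 -0.1352; -0.1352 1.5915]  K=[0.6936 0.1160; 0.0282 0.8546; -0.2008 0.1572]  nu=[-1.4441, -5.6272]  x^+=[-1.9175, -2.1169, 1.5539]  P^+=[0.3219 0.0213 0.0931; 0.0213 0.2169 0.0857; 0.0931 0.0857 0.8920]
step 2: x^-=[-2.6867, -2.0463, 1.1521]  P^-=[0.7685 0.0275 -0.0512; 0.0275 0.6629 0.2303; -0.0512 0.2303 1.1126]  S=[1.2838 -0.1390; -0.1390 0.8951]  K=[0.6146 0.0941; 0.0131 0.7311; -0.2120 0.1769]  nu=[1.2525, 0.3549]  x^+=[-1.8835, -1.7705, 0.9493]  P^+=[0.2917 0.0182 0.1135; 0.0182 0.1869 0.0968; 0.1135 0.0968 1.0165]
step 3: x^-=[-2.5057, -1.7325, 0.6559]  P^-=[0.7255 0.0204 -0.0451; 0.0204 0.6284 0.2507; -0.0451 0.2507 1.2167]  S=[1.2444 -0.1443; -0.1443 0.8597]  K=[0.5993 0.0927; 0.0091 0.7199; -0.2289 0.1986]  nu=[5.8937, 3.6285]  x^+=[1.3630, 0.9334, 0.0276]  P^+=[0.2871 0.0186 0.1239; 0.0186 0.1847 0.1068; 0.1239 0.1068 1.1045]
step 4: x^-=[1.6542, 0.9503, 0.1200]  P^-=[0.7181 0.0197 -0.0443; 0.0197 0.6299 0.2711; -0.0443 0.2711 1.2916]  S=[1.2407 -0.1484; -0.1484 0.8597]  K=[0.5956 0.0943; 0.0075 0.7205; -0.2400 0.2159]  nu=[-0.4251, -1.7493]  x^+=[1.2359, -0.3132, -0.1558]  P^+=[0.2870 0.0195 0.1312; 0.0195 0.1852 0.1142; 0.1312 0.1142 1.1647]
step 5: x^-=[1.3281, -0.5088, -0.2413]  P^-=[0.7168 0.0198 -0.0435; 0.0198 0.6338 0.2861; -0.0435 0.2861 1.3432]  S=[1.2418 -0.1511; -0.1511 0.8625]  K=[0.5943 0.0959; 0.0067 0.7218; -0.2466 0.2283]  nu=[1.9528, 3.9722]  x^+=[2.8696, 2.3716, 0.1840]  P^+=[0.2875 0.0201 0.1366; 0.0201 0.1858 0.1194; 0.1366 0.1194 1.2057]

P_post[1,0] = 0.0201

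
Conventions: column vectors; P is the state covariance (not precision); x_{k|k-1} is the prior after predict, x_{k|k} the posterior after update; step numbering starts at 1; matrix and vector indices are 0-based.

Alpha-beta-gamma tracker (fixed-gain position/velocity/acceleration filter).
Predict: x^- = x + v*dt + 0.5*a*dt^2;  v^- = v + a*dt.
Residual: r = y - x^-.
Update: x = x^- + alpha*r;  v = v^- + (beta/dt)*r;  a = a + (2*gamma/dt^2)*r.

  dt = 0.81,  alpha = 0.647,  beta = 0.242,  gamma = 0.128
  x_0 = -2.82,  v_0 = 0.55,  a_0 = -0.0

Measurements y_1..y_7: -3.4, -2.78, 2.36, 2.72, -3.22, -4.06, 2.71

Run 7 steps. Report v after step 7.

step 1: x_pred=-2.3745  r=-1.0255  x^+=-3.0380  v^+=0.2436  a^+=-0.4001
step 2: x_pred=-2.9719  r=0.1919  x^+=-2.8478  v^+=-0.0231  a^+=-0.3252
step 3: x_pred=-2.9732  r=5.3332  x^+=0.4774  v^+=1.3068  a^+=1.7557
step 4: x_pred=2.1118  r=0.6082  x^+=2.5053  v^+=2.9106  a^+=1.9930
step 5: x_pred=5.5167  r=-8.7367  x^+=-0.1359  v^+=1.9147  a^+=-1.4159
step 6: x_pred=0.9505  r=-5.0105  x^+=-2.2913  v^+=-0.7292  a^+=-3.3709
step 7: x_pred=-3.9878  r=6.6978  x^+=0.3457  v^+=-1.4586  a^+=-0.7576

v_post = -1.4586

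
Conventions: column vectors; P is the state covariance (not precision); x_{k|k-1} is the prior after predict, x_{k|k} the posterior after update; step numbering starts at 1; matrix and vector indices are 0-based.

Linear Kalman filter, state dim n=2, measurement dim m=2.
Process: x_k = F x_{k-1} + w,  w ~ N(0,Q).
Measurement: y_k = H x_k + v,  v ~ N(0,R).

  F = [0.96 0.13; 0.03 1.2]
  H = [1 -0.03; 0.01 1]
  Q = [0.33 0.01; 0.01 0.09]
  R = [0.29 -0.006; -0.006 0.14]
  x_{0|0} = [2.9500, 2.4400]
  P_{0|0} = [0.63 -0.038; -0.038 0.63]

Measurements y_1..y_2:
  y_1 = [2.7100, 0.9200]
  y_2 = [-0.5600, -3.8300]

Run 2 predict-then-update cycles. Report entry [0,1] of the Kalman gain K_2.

step 1: x^-=[3.1492, 3.0165]  P^-=[0.9118 0.0825; 0.0825 0.9950]  S=[1.1977 0.0557; 0.0557 1.1368]  K=[0.7572 0.0435; 0.0032 0.8759]  nu=[-0.3487, -2.1280]  x^+=[2.7927, 1.1515]  P^+=[0.2193 -0.0007; -0.0007 0.1226]
step 2: x^-=[2.8307, 1.4656]  P^-=[0.5340 0.0347; 0.0347 0.2667]  S=[0.8222 0.0260; 0.0260 0.4075]  K=[0.6464 0.0570; 0.0117 0.6547]  nu=[-3.3467, -5.3239]  x^+=[0.3639, -2.0591]  P^+=[0.1872 0.0022; 0.0022 0.0916]

K[0,1] = 0.0570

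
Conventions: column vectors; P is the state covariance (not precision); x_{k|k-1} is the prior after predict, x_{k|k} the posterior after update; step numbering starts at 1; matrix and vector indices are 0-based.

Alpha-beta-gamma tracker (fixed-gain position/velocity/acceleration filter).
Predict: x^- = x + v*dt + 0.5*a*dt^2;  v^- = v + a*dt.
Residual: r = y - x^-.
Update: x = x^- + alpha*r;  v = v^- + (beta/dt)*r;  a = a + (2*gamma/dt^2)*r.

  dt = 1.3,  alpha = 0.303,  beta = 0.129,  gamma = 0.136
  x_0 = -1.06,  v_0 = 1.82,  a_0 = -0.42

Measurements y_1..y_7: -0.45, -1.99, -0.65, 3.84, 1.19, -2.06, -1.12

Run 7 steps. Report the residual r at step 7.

resid = 1.8732

step 1: x_pred=0.9511  r=-1.4011  x^+=0.5266  v^+=1.1350  a^+=-0.6455
step 2: x_pred=1.4566  r=-3.4466  x^+=0.4123  v^+=-0.0462  a^+=-1.2002
step 3: x_pred=-0.6620  r=0.0120  x^+=-0.6583  v^+=-1.6053  a^+=-1.1983
step 4: x_pred=-3.7578  r=7.5978  x^+=-1.4556  v^+=-2.4091  a^+=0.0245
step 5: x_pred=-4.5668  r=5.7568  x^+=-2.8225  v^+=-1.8060  a^+=0.9511
step 6: x_pred=-4.3666  r=2.3066  x^+=-3.6677  v^+=-0.3407  a^+=1.3223
step 7: x_pred=-2.9932  r=1.8732  x^+=-2.4256  v^+=1.5642  a^+=1.6238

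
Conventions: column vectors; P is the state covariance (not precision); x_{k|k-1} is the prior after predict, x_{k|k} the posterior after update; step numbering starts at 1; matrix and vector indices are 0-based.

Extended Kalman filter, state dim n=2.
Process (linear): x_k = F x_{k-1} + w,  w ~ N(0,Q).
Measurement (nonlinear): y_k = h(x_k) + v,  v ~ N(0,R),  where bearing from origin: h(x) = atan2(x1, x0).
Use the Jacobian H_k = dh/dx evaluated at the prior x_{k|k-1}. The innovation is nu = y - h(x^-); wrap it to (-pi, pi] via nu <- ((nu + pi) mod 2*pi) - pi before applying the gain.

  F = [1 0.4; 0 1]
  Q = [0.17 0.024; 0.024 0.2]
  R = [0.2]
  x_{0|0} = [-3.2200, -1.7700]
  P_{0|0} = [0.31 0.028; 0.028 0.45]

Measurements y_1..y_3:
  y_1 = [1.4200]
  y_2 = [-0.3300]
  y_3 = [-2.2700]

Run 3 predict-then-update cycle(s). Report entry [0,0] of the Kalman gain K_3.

K[0,0] = -0.0426

step 1: x^-=[-3.9280, -1.7700]  P^-=[0.5744 0.2320; 0.2320 0.6500]  H_jac=[0.0954 -0.2116]  S=[0.2250]  K=[0.0252; -0.5131]  nu=[-2.1450]  x^+=[-3.9821, -0.6695]  P^+=[0.5743 0.2349; 0.2349 0.5908]
step 2: x^-=[-4.2499, -0.6695]  P^-=[1.0267 0.4952; 0.4952 0.7908]  H_jac=[0.0362 -0.2296]  S=[0.2348]  K=[-0.3261; -0.6970]  nu=[2.6554]  x^+=[-5.1158, -2.5202]  P^+=[1.0017 0.4419; 0.4419 0.6767]
step 3: x^-=[-6.1239, -2.5202]  P^-=[1.6335 0.7365; 0.7365 0.8767]  H_jac=[0.0575 -0.1396]  S=[0.2107]  K=[-0.0426; -0.3802]  nu=[0.4812]  x^+=[-6.1444, -2.7031]  P^+=[1.6331 0.7331; 0.7331 0.8463]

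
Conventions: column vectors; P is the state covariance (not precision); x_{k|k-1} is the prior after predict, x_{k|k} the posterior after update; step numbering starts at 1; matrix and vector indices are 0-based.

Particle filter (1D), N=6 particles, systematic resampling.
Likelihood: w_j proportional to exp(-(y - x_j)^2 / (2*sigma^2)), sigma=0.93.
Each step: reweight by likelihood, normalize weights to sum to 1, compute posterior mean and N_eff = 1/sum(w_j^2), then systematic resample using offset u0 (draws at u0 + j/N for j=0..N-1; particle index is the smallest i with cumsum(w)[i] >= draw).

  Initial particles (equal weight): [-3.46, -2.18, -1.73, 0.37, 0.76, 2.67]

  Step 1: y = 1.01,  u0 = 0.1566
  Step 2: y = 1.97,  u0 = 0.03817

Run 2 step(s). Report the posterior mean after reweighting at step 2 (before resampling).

step 1: w=[0.0000, 0.0014, 0.0066, 0.4000, 0.4889, 0.1031]  mean=0.7802  Neff=2.4408  idx=[3, 3, 4, 4, 4, 5]
step 2: w=[0.0912, 0.0912, 0.1719, 0.1719, 0.1719, 0.3019]  mean=1.2654  Neff=5.0913  idx=[0, 2, 3, 4, 5, 5]

post_mean = 1.2654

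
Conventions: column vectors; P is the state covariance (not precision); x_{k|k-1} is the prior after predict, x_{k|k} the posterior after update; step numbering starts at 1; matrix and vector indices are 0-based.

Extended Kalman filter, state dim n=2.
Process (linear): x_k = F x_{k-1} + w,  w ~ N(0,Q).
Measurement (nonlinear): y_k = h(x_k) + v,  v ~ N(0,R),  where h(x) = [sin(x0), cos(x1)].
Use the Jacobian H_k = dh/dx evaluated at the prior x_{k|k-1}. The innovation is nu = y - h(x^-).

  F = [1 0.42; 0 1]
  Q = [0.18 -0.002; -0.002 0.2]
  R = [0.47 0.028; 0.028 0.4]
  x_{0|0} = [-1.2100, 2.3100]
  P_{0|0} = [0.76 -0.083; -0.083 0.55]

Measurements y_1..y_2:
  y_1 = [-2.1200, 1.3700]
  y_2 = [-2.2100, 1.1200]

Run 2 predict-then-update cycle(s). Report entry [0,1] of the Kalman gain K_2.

K[0,1] = -0.1688

step 1: x^-=[-0.2398, 2.3100]  P^-=[0.9673 0.1460; 0.1460 0.7500]  H_jac=[0.9714 0.0000; 0.0000 -0.7390]  S=[1.3827 -0.0768; -0.0768 0.8096]  K=[0.6757 -0.0692; 0.0649 -0.6784]  nu=[-1.8825, 2.0437]  x^+=[-1.6531, 0.8013]  P^+=[0.3249 0.0118; 0.0118 0.3648]
step 2: x^-=[-1.3166, 0.8013]  P^-=[0.5792 0.1630; 0.1630 0.5648]  H_jac=[0.2515 0.0000; 0.0000 -0.7183]  S=[0.5066 -0.0014; -0.0014 0.6914]  K=[0.2870 -0.1688; 0.0792 -0.5866]  nu=[-1.2421, 0.4242]  x^+=[-1.7447, 0.4540]  P^+=[0.5177 0.0828; 0.0828 0.3236]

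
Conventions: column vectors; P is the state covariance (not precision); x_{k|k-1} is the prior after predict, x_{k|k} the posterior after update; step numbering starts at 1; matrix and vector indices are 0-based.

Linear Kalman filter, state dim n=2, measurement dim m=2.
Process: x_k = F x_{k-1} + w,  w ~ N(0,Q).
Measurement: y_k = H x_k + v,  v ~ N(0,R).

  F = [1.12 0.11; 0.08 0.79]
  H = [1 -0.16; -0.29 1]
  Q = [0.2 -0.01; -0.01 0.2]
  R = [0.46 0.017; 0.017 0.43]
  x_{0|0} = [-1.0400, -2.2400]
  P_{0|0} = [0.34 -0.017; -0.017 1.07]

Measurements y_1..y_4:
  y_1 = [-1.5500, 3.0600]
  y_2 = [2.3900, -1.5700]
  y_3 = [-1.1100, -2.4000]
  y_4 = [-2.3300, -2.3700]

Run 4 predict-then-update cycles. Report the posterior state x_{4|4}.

x_post = [-1.5388, -1.7804]

step 1: x^-=[-1.4112, -1.8528]  P^-=[0.6353 0.0983; 0.0983 0.8678]  S=[1.0860 -0.2033; -0.2033 1.2943]  K=[0.5749 0.0239; 0.0865 0.6621]  nu=[-0.4352, 4.5036]  x^+=[-1.5539, 1.0913]  P^+=[0.2811 0.1016; 0.1016 0.3156]
step 2: x^-=[-1.6204, 0.7378]  P^-=[0.5815 0.1334; 0.1334 0.4116]  S=[1.0093 -0.0779; -0.0779 0.8132]  K=[0.5557 0.0099; 0.1031 0.4685]  nu=[4.1284, -2.7777]  x^+=[0.6464, -0.1381]  P^+=[0.2705 0.0922; 0.0922 0.2299]
step 3: x^-=[0.7088, -0.0574]  P^-=[0.5649 0.1166; 0.1166 0.3569]  S=[0.9967 -0.0819; -0.0819 0.7668]  K=[0.5478 -0.0031; 0.0951 0.4315]  nu=[-1.8279, -2.1371]  x^+=[-0.2860, -1.1535]  P^+=[0.2655 0.0850; 0.0850 0.2118]
step 4: x^-=[-0.4472, -0.9341]  P^-=[0.5566 0.1081; 0.1081 0.3446]  S=[0.9908 -0.0864; -0.0864 0.7587]  K=[0.5436 -0.0083; 0.0904 0.4232]  nu=[-2.0323, -1.5656]  x^+=[-1.5388, -1.7804]  P^+=[0.2630 0.0819; 0.0819 0.2073]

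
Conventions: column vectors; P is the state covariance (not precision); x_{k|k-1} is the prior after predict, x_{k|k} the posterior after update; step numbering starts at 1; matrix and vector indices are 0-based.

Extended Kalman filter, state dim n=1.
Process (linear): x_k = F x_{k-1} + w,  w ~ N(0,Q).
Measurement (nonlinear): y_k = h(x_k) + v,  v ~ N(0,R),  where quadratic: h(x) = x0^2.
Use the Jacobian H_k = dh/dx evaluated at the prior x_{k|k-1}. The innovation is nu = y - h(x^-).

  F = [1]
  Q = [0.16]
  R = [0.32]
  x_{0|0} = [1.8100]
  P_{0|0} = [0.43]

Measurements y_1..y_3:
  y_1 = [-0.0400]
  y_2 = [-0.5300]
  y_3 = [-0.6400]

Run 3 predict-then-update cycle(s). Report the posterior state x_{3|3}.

step 1: x^-=[1.8100]  P^-=[0.5900]  H_jac=[3.6200]  S=[8.0516]  K=[0.2653]  nu=[-3.3161]  x^+=[0.9304]  P^+=[0.0234]
step 2: x^-=[0.9304]  P^-=[0.1834]  H_jac=[1.8607]  S=[0.9551]  K=[0.3574]  nu=[-1.3956]  x^+=[0.4316]  P^+=[0.0615]
step 3: x^-=[0.4316]  P^-=[0.2215]  H_jac=[0.8632]  S=[0.4850]  K=[0.3941]  nu=[-0.8263]  x^+=[0.1059]  P^+=[0.1461]

x_post = [0.1059]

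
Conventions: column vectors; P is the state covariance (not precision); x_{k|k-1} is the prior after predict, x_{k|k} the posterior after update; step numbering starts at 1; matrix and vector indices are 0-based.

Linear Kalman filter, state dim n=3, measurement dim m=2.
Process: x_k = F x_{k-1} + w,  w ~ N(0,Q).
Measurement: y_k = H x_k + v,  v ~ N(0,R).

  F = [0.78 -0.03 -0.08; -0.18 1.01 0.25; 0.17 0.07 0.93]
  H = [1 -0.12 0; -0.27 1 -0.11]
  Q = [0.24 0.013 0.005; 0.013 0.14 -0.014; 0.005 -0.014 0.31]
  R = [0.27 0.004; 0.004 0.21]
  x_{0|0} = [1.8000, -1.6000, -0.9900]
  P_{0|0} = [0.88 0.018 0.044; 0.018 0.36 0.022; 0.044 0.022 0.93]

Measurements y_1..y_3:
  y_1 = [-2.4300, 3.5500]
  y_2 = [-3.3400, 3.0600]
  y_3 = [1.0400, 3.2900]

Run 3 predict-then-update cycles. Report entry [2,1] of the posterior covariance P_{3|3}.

step 1: x^-=[1.5312, -2.1875, -0.7267]  P^-=[0.7754 -0.1185 0.0832; -0.1185 0.5945 0.2192; 0.0832 0.2192 1.1588]  S=[1.0824 -0.4053; -0.4053 0.8958]  K=[0.7087 -0.0556; 0.0920 0.7141; 0.0982 0.1217]  nu=[-4.2237, 6.0710]  x^+=[-1.7996, 1.7592, -0.4024]  P^+=[0.1971 0.0495 0.0467; 0.0495 0.1818 0.1645; 0.0467 0.1645 1.1447]
step 2: x^-=[-1.4242, 2.0001, -0.5570]  P^-=[0.3600 -0.0085 -0.0242; -0.0085 0.4642 0.4184; -0.0242 0.4184 1.3440]  S=[0.6388 -0.1495; -0.1495 0.6279]  K=[0.5579 -0.0313; 0.0595 0.6839; -0.0140 0.4380]  nu=[-1.6757, 0.6141]  x^+=[-2.3784, 2.3203, -0.2646]  P^+=[0.1554 0.0405 0.0260; 0.0405 0.1805 0.2333; 0.0260 0.2333 1.2216]
step 3: x^-=[-1.9036, 2.7055, -0.4880]  P^-=[0.3385 -0.0218 -0.0530; -0.0218 0.5062 0.5045; -0.0530 0.5045 1.4115]  S=[0.6210 -0.1581; -0.1581 0.6556]  K=[0.5408 -0.0333; 0.0474 0.7079; -0.0443 0.5437]  nu=[3.2682, 0.0169]  x^+=[-0.1367, 2.8723, -0.6238]  P^+=[0.1504 0.0381 0.0205; 0.0381 0.1869 0.2525; 0.0205 0.2525 1.2088]

P_post[2,1] = 0.2525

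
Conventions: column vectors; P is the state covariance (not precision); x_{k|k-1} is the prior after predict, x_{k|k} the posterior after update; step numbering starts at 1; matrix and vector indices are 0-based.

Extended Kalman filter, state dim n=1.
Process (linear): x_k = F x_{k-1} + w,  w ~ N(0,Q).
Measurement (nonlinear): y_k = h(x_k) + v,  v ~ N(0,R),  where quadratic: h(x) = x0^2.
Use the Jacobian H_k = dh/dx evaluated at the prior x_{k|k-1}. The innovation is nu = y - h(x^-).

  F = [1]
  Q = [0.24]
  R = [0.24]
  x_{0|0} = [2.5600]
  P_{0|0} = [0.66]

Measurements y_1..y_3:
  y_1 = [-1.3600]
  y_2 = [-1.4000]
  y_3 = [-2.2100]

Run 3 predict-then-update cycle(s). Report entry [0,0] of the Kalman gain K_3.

step 1: x^-=[2.5600]  P^-=[0.9000]  H_jac=[5.1200]  S=[23.8330]  K=[0.1933]  nu=[-7.9136]  x^+=[1.0299]  P^+=[0.0091]
step 2: x^-=[1.0299]  P^-=[0.2491]  H_jac=[2.0599]  S=[1.2968]  K=[0.3956]  nu=[-2.4608]  x^+=[0.0564]  P^+=[0.0461]
step 3: x^-=[0.0564]  P^-=[0.2861]  H_jac=[0.1128]  S=[0.2436]  K=[0.1325]  nu=[-2.2132]  x^+=[-0.2368]  P^+=[0.2818]

K[0,0] = 0.1325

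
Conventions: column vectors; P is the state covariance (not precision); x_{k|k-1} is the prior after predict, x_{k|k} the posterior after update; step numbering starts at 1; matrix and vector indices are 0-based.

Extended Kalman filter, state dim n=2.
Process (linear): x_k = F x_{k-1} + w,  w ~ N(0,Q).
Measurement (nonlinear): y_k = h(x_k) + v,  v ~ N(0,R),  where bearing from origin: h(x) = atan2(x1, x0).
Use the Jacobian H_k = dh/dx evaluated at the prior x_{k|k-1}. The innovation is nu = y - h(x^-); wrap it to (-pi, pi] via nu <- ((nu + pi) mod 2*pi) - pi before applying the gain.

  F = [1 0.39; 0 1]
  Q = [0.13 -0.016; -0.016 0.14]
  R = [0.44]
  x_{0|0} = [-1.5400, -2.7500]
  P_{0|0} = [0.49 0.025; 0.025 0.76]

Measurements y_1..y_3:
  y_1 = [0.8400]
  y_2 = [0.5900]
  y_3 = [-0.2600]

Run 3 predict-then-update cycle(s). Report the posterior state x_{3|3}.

x_post = [-5.0065, -2.1754]

step 1: x^-=[-2.6125, -2.7500]  P^-=[0.7551 0.3054; 0.3054 0.9000]  H_jac=[0.1911 -0.1816]  S=[0.4761]  K=[0.1867; -0.2207]  nu=[-3.1126]  x^+=[-3.1936, -2.0632]  P^+=[0.7385 0.3250; 0.3250 0.8768]
step 2: x^-=[-3.9982, -2.0632]  P^-=[1.2554 0.6510; 0.6510 1.0168]  H_jac=[0.1019 -0.1975]  S=[0.4665]  K=[-0.0013; -0.2883]  nu=[-3.0280]  x^+=[-3.9941, -1.1902]  P^+=[1.2554 0.6508; 0.6508 0.9780]
step 3: x^-=[-4.4583, -1.1902]  P^-=[2.0418 1.0162; 1.0162 1.1180]  H_jac=[0.0559 -0.2094]  S=[0.4716]  K=[-0.2092; -0.3759]  nu=[2.6207]  x^+=[-5.0065, -2.1754]  P^+=[2.0211 0.9791; 0.9791 1.0514]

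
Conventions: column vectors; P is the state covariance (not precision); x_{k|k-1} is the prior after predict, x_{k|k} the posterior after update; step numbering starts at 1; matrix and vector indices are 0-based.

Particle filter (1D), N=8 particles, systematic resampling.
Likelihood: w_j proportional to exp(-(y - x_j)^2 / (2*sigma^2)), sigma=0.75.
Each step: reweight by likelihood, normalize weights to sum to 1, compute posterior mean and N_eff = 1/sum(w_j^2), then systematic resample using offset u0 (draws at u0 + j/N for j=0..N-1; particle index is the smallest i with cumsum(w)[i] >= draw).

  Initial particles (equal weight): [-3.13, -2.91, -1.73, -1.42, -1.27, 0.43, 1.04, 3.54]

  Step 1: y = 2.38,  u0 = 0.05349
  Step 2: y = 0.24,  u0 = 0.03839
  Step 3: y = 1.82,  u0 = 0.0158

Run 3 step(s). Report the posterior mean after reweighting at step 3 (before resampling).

step 1: w=[0.0000, 0.0000, 0.0000, 0.0000, 0.0000, 0.0632, 0.3760, 0.5609]  mean=2.4036  Neff=2.1744  idx=[5, 6, 6, 6, 7, 7, 7, 7]
step 2: w=[0.3631, 0.2123, 0.2123, 0.2123, 0.0000, 0.0000, 0.0000, 0.0000]  mean=0.8187  Neff=3.7451  idx=[0, 0, 0, 1, 1, 2, 3, 3]
step 3: w=[0.0520, 0.0520, 0.0520, 0.1688, 0.1688, 0.1688, 0.1688, 0.1688]  mean=0.9448  Neff=6.6422  idx=[0, 2, 3, 4, 5, 5, 6, 7]

post_mean = 0.9448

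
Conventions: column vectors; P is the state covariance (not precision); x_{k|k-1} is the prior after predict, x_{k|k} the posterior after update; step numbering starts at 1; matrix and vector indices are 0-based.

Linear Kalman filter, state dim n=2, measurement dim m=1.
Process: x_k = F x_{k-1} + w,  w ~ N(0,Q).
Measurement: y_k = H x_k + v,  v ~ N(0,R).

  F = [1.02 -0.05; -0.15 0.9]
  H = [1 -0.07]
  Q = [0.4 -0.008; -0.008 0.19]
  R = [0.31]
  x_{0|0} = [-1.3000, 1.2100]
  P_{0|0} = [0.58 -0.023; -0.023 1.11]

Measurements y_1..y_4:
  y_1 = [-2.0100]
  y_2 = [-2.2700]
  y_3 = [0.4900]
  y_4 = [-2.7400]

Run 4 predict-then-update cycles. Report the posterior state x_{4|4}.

step 1: x^-=[-1.3865, 1.2840]  P^-=[1.0086 -0.1680; -0.1680 1.1084]  S=[1.3475]  K=[0.7572; -0.1822]  nu=[-0.5336]  x^+=[-1.7906, 1.3812]  P^+=[0.2360 0.0180; 0.0180 1.0636]
step 2: x^-=[-1.8954, 1.5117]  P^-=[0.6463 -0.0753; -0.0753 1.0520]  S=[0.9720]  K=[0.6704; -0.1533]  nu=[-0.2688]  x^+=[-2.0756, 1.5529]  P^+=[0.2095 0.0245; 0.0245 1.0291]
step 3: x^-=[-2.1947, 1.7089]  P^-=[0.6181 -0.0637; -0.0637 1.0217]  S=[0.9420]  K=[0.6609; -0.1435]  nu=[2.8044]  x^+=[-0.3414, 1.3065]  P^+=[0.2067 0.0257; 0.0257 1.0023]
step 4: x^-=[-0.4136, 1.2270]  P^-=[0.6149 -0.0610; -0.0610 0.9996]  S=[0.9383]  K=[0.6599; -0.1395]  nu=[-2.2405]  x^+=[-1.8920, 1.5397]  P^+=[0.2063 0.0254; 0.0254 0.9813]

x_post = [-1.8920, 1.5397]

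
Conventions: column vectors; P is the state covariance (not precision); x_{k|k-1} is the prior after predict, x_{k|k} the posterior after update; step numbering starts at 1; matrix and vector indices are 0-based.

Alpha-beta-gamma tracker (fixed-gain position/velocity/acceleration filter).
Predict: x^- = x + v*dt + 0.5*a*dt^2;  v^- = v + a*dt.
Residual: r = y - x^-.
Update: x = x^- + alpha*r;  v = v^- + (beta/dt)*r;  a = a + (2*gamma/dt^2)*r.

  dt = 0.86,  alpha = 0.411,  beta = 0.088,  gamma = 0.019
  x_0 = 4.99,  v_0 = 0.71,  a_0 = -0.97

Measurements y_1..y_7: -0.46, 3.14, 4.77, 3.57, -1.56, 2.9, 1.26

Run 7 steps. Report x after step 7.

x_post = -2.1714

step 1: x_pred=5.2419  r=-5.7019  x^+=2.8984  v^+=-0.7076  a^+=-1.2630
step 2: x_pred=1.8228  r=1.3172  x^+=2.3642  v^+=-1.6590  a^+=-1.1953
step 3: x_pred=0.4954  r=4.2746  x^+=2.2523  v^+=-2.2496  a^+=-0.9757
step 4: x_pred=-0.0431  r=3.6131  x^+=1.4419  v^+=-2.7189  a^+=-0.7900
step 5: x_pred=-1.1885  r=-0.3715  x^+=-1.3412  v^+=-3.4363  a^+=-0.8091
step 6: x_pred=-4.5957  r=7.4957  x^+=-1.5149  v^+=-3.3652  a^+=-0.4240
step 7: x_pred=-4.5658  r=5.8258  x^+=-2.1714  v^+=-3.1337  a^+=-0.1247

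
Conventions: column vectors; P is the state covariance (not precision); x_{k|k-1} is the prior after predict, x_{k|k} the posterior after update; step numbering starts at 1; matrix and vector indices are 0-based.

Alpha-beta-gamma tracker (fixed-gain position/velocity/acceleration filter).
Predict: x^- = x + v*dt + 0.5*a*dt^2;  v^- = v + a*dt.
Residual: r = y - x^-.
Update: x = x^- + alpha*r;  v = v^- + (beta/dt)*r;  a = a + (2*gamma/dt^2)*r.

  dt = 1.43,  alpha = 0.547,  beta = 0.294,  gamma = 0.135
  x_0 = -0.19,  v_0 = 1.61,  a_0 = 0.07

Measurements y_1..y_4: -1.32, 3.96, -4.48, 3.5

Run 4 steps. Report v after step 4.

step 1: x_pred=2.1839  r=-3.5039  x^+=0.2673  v^+=0.9897  a^+=-0.3926
step 2: x_pred=1.2811  r=2.6789  x^+=2.7465  v^+=0.9790  a^+=-0.0389
step 3: x_pred=4.1067  r=-8.5867  x^+=-0.5902  v^+=-0.8420  a^+=-1.1727
step 4: x_pred=-2.9933  r=6.4933  x^+=0.5585  v^+=-1.1839  a^+=-0.3153

v_post = -1.1839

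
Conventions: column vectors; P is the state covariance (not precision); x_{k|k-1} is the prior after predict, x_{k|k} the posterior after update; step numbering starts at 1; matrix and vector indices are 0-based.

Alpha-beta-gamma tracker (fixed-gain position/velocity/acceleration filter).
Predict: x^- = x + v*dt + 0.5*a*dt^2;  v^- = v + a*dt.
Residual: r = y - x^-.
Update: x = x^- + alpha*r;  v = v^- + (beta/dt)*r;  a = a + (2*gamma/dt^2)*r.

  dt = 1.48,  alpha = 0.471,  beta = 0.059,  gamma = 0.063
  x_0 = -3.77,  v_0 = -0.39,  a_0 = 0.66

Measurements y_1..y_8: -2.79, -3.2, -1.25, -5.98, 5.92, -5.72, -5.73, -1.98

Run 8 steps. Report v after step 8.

step 1: x_pred=-3.6244  r=0.8344  x^+=-3.2314  v^+=0.6201  a^+=0.7080
step 2: x_pred=-1.5383  r=-1.6617  x^+=-2.3210  v^+=1.6017  a^+=0.6124
step 3: x_pred=0.7202  r=-1.9702  x^+=-0.2078  v^+=2.4295  a^+=0.4991
step 4: x_pred=3.9344  r=-9.9144  x^+=-0.7353  v^+=2.7729  a^+=-0.0712
step 5: x_pred=3.2906  r=2.6294  x^+=4.5290  v^+=2.7723  a^+=0.0800
step 6: x_pred=8.7196  r=-14.4396  x^+=1.9185  v^+=2.3150  a^+=-0.7506
step 7: x_pred=4.5227  r=-10.2527  x^+=-0.3063  v^+=0.7954  a^+=-1.3404
step 8: x_pred=-0.5971  r=-1.3829  x^+=-1.2484  v^+=-1.2435  a^+=-1.4199

v_post = -1.2435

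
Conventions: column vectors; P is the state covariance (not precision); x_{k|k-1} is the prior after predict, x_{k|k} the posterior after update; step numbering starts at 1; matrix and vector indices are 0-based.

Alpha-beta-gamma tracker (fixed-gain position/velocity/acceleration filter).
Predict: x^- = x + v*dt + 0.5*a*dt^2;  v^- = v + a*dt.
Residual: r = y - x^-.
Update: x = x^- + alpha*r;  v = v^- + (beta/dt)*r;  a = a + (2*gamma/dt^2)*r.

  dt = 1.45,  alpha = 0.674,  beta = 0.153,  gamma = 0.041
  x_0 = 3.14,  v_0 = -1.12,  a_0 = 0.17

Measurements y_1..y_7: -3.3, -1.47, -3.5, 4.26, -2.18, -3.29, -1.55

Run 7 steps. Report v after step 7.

step 1: x_pred=1.6947  r=-4.9947  x^+=-1.6717  v^+=-1.4005  a^+=-0.0248
step 2: x_pred=-3.7286  r=2.2586  x^+=-2.2063  v^+=-1.1982  a^+=0.0633
step 3: x_pred=-3.8771  r=0.3771  x^+=-3.6229  v^+=-1.0666  a^+=0.0780
step 4: x_pred=-5.0875  r=9.3475  x^+=1.2127  v^+=0.0328  a^+=0.4426
step 5: x_pred=1.7255  r=-3.9055  x^+=-0.9068  v^+=0.2624  a^+=0.2902
step 6: x_pred=-0.2212  r=-3.0688  x^+=-2.2896  v^+=0.3595  a^+=0.1706
step 7: x_pred=-1.5891  r=0.0391  x^+=-1.5627  v^+=0.6109  a^+=0.1721

v_post = 0.6109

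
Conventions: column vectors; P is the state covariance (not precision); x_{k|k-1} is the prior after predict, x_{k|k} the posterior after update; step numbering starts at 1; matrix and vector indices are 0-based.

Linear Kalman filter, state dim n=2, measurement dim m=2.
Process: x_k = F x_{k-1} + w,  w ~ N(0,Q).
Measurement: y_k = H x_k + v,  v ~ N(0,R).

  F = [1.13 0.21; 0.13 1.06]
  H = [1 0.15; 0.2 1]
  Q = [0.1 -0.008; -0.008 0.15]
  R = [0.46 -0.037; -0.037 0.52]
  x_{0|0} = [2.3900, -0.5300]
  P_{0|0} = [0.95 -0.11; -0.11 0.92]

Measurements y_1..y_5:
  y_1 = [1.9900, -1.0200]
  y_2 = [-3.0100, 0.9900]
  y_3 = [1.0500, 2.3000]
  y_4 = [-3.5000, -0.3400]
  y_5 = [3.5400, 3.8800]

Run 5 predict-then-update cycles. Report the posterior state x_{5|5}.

x_post = [0.8845, 2.0379]

step 1: x^-=[2.5894, -0.2511]  P^-=[1.3014 0.2016; 0.2016 1.1695]  S=[1.8482 0.6063; 0.6063 1.8221]  K=[0.7155 0.0154; -0.0155 0.6691]  nu=[-0.5617, -1.2868]  x^+=[2.1677, -1.1034]  P^+=[0.3416 -0.0868; -0.0868 0.3659]
step 2: x^-=[2.2178, -0.8878]  P^-=[0.5111 0.0173; 0.0173 0.5429]  S=[0.9885 0.1645; 0.1645 1.0903]  K=[0.5143 0.0320; 0.0169 0.4986]  nu=[-5.0946, 1.4342]  x^+=[-0.3566, -0.2589]  P^+=[0.2431 -0.0510; -0.0510 0.2688]
step 3: x^-=[-0.4573, -0.3208]  P^-=[0.3980 0.0251; 0.0251 0.4421]  S=[0.8755 0.1348; 0.1348 0.9881]  K=[0.4521 0.0443; 0.0355 0.4477]  nu=[1.5555, 2.7123]  x^+=[0.3660, 0.9487]  P^+=[0.2117 -0.0360; -0.0360 0.2387]
step 4: x^-=[0.6128, 1.0532]  P^-=[0.3638 0.0321; 0.0321 0.4118]  S=[0.8427 0.1306; 0.1306 0.9592]  K=[0.4295 0.0508; 0.0448 0.4299]  nu=[-4.2708, -1.5157]  x^+=[-1.2987, 0.2103]  P^+=[0.2001 -0.0295; -0.0295 0.2278]
step 5: x^-=[-1.4233, 0.0541]  P^-=[0.3516 0.0360; 0.0360 0.4012]  S=[0.8314 0.1306; 0.1306 0.9497]  K=[0.4209 0.0541; 0.0492 0.4233]  nu=[4.9552, 4.1106]  x^+=[0.8845, 2.0379]  P^+=[0.1956 -0.0266; -0.0266 0.2236]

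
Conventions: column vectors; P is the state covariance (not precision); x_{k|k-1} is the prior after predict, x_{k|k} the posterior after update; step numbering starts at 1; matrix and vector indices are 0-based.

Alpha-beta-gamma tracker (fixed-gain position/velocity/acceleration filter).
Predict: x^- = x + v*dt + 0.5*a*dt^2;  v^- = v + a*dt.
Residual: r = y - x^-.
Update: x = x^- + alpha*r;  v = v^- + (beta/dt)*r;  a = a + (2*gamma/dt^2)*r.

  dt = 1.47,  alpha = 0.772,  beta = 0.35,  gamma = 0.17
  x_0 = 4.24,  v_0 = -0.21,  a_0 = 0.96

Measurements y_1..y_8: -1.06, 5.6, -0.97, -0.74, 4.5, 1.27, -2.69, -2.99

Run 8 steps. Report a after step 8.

a_post = -0.5480

step 1: x_pred=4.9685  r=-6.0285  x^+=0.3145  v^+=-0.2342  a^+=0.0115
step 2: x_pred=-0.0173  r=5.6173  x^+=4.3192  v^+=1.1201  a^+=0.8953
step 3: x_pred=6.9332  r=-7.9032  x^+=0.8319  v^+=0.5545  a^+=-0.3482
step 4: x_pred=1.2709  r=-2.0109  x^+=-0.2815  v^+=-0.4361  a^+=-0.6646
step 5: x_pred=-1.6407  r=6.1407  x^+=3.0999  v^+=0.0490  a^+=0.3016
step 6: x_pred=3.4978  r=-2.2278  x^+=1.7779  v^+=-0.0381  a^+=-0.0489
step 7: x_pred=1.6691  r=-4.3591  x^+=-1.6961  v^+=-1.1479  a^+=-0.7348
step 8: x_pred=-4.1775  r=1.1875  x^+=-3.2607  v^+=-1.9453  a^+=-0.5480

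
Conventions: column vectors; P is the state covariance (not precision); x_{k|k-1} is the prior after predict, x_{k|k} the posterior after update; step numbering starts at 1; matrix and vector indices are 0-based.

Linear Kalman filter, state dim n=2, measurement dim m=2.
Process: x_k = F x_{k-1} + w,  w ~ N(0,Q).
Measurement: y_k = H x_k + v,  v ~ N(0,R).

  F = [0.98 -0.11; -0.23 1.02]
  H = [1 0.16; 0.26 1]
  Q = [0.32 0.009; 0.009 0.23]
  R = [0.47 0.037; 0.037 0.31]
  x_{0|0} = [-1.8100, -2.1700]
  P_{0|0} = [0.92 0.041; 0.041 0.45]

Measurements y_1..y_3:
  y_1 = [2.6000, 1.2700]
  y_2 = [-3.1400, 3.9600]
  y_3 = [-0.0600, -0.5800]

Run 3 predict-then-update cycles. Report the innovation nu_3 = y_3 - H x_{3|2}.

step 1: x^-=[-1.5351, -1.7971]  P^-=[1.2002 -0.2068; -0.2068 0.7276]  S=[1.6226 0.2500; 0.2500 1.0112]  K=[0.7311 -0.0767; -0.1647 0.7071]  nu=[4.4226, 3.4662]  x^+=[1.4323, -0.0745]  P^+=[0.3550 -0.0890; -0.0890 0.2363]
step 2: x^-=[1.4118, -0.4054]  P^-=[0.6830 -0.1888; -0.1888 0.5364]  S=[1.1063 0.1038; 0.1038 0.7944]  K=[0.5987 -0.0923; -0.1525 0.6333]  nu=[-4.4870, 3.9983]  x^+=[-1.6437, 2.8110]  P^+=[0.2911 -0.0822; -0.0822 0.2121]
step 3: x^-=[-1.9200, 3.2453]  P^-=[0.6199 -0.1646; -0.1646 0.5046]  S=[1.0501 0.1074; 0.1074 0.7709]  K=[0.5739 -0.0844; -0.1432 0.6190]  nu=[1.3408, -3.3261]  x^+=[-0.8697, 0.9945]  P^+=[0.2790 -0.0775; -0.0775 0.2067]

innov = [1.3408, -3.3261]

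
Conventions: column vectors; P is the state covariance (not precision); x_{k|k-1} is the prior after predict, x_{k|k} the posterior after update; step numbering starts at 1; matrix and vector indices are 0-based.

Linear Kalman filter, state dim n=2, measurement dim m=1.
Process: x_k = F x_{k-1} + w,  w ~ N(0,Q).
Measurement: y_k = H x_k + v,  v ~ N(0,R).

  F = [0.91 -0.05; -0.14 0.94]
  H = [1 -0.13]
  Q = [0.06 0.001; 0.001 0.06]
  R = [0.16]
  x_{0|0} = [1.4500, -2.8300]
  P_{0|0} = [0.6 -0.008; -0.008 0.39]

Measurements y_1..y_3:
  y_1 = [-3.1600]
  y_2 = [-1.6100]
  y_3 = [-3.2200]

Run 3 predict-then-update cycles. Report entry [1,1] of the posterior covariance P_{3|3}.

P_post[1,1] = 0.3830

step 1: x^-=[1.4610, -2.8632]  P^-=[0.5586 -0.1007; -0.1007 0.4185]  S=[0.7518]  K=[0.7604; -0.2063]  nu=[-4.9932]  x^+=[-2.3357, -1.8333]  P^+=[0.1239 0.0172; 0.0172 0.3865]
step 2: x^-=[-2.0338, -1.3963]  P^-=[0.1620 -0.0181; -0.0181 0.3994]  S=[0.3334]  K=[0.4929; -0.2099]  nu=[0.2423]  x^+=[-1.9144, -1.4472]  P^+=[0.0810 0.0164; 0.0164 0.3847]
step 3: x^-=[-1.6697, -1.0923]  P^-=[0.1265 -0.0132; -0.0132 0.3972]  S=[0.2967]  K=[0.4323; -0.2186]  nu=[-1.6923]  x^+=[-2.4013, -0.7223]  P^+=[0.0711 0.0148; 0.0148 0.3830]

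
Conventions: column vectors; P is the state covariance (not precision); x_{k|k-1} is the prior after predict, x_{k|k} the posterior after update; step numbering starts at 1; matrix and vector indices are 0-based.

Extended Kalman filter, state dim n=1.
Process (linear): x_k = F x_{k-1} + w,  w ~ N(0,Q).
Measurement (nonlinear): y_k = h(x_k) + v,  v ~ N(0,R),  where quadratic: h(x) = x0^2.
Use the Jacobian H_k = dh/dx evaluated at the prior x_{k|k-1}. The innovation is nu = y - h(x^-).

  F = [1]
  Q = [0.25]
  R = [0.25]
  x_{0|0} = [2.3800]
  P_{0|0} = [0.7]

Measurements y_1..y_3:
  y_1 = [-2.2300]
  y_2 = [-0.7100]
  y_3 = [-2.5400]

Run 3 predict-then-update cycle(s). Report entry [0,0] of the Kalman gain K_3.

step 1: x^-=[2.3800]  P^-=[0.9500]  H_jac=[4.7600]  S=[21.7747]  K=[0.2077]  nu=[-7.8944]  x^+=[0.7406]  P^+=[0.0109]
step 2: x^-=[0.7406]  P^-=[0.2609]  H_jac=[1.4811]  S=[0.8223]  K=[0.4699]  nu=[-1.2584]  x^+=[0.1492]  P^+=[0.0793]
step 3: x^-=[0.1492]  P^-=[0.3293]  H_jac=[0.2984]  S=[0.2793]  K=[0.3518]  nu=[-2.5623]  x^+=[-0.7522]  P^+=[0.2947]

K[0,0] = 0.3518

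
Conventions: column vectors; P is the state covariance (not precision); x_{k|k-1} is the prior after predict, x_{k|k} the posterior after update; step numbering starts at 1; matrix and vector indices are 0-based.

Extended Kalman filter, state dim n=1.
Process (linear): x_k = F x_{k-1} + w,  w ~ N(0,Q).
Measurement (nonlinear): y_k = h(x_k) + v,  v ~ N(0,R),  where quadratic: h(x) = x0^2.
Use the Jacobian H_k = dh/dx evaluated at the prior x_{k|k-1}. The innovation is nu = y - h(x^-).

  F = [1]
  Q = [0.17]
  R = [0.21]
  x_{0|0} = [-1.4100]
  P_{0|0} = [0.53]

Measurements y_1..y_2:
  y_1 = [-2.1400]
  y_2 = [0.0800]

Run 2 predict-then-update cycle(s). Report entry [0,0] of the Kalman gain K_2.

step 1: x^-=[-1.4100]  P^-=[0.7000]  H_jac=[-2.8200]  S=[5.7767]  K=[-0.3417]  nu=[-4.1281]  x^+=[0.0006]  P^+=[0.0254]
step 2: x^-=[0.0006]  P^-=[0.1954]  H_jac=[0.0013]  S=[0.2100]  K=[0.0012]  nu=[0.0800]  x^+=[0.0007]  P^+=[0.1954]

K[0,0] = 0.0012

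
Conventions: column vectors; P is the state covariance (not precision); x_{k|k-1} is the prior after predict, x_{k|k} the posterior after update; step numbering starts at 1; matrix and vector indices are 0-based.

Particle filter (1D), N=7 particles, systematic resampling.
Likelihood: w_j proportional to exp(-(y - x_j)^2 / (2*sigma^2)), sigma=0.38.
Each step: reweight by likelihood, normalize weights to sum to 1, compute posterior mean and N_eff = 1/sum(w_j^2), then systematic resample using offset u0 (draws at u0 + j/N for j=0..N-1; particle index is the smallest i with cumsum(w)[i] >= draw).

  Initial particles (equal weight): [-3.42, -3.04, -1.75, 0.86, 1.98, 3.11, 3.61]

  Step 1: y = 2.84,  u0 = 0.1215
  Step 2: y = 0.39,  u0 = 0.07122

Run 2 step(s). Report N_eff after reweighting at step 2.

step 1: w=[0.0000, 0.0000, 0.0000, 0.0000, 0.0786, 0.7908, 0.1306]  mean=3.0865  Neff=1.5419  idx=[5, 5, 5, 5, 5, 5, 6]
step 2: w=[0.1667, 0.1667, 0.1667, 0.1667, 0.1667, 0.1667, 0.0000]  mean=3.1100  Neff=6.0001  idx=[0, 1, 2, 2, 3, 4, 5]

N_eff = 6.0001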